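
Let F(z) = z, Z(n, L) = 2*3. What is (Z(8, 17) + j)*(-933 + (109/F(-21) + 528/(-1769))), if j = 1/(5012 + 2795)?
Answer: -1633130885618/290022243 ≈ -5631.1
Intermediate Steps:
j = 1/7807 ≈ 0.00012809
Z(n, L) = 6
(Z(8, 17) + j)*(-933 + (109/F(-21) + 528/(-1769))) = (6 + 1/7807)*(-933 + (109/(-21) + 528/(-1769))) = 46843*(-933 + (109*(-1/21) + 528*(-1/1769)))/7807 = 46843*(-933 + (-109/21 - 528/1769))/7807 = 46843*(-933 - 203909/37149)/7807 = (46843/7807)*(-34863926/37149) = -1633130885618/290022243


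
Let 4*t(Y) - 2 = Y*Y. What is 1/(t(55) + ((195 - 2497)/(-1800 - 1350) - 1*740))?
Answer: 6300/110129 ≈ 0.057206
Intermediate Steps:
t(Y) = ½ + Y²/4 (t(Y) = ½ + (Y*Y)/4 = ½ + Y²/4)
1/(t(55) + ((195 - 2497)/(-1800 - 1350) - 1*740)) = 1/((½ + (¼)*55²) + ((195 - 2497)/(-1800 - 1350) - 1*740)) = 1/((½ + (¼)*3025) + (-2302/(-3150) - 740)) = 1/((½ + 3025/4) + (-2302*(-1/3150) - 740)) = 1/(3027/4 + (1151/1575 - 740)) = 1/(3027/4 - 1164349/1575) = 1/(110129/6300) = 6300/110129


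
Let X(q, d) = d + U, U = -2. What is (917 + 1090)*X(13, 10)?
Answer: 16056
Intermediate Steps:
X(q, d) = -2 + d (X(q, d) = d - 2 = -2 + d)
(917 + 1090)*X(13, 10) = (917 + 1090)*(-2 + 10) = 2007*8 = 16056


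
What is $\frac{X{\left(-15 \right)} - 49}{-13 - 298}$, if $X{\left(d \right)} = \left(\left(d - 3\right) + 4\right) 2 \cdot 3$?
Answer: $\frac{133}{311} \approx 0.42765$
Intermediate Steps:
$X{\left(d \right)} = 6 + 6 d$ ($X{\left(d \right)} = \left(\left(-3 + d\right) + 4\right) 2 \cdot 3 = \left(1 + d\right) 2 \cdot 3 = \left(2 + 2 d\right) 3 = 6 + 6 d$)
$\frac{X{\left(-15 \right)} - 49}{-13 - 298} = \frac{\left(6 + 6 \left(-15\right)\right) - 49}{-13 - 298} = \frac{\left(6 - 90\right) - 49}{-311} = \left(-84 - 49\right) \left(- \frac{1}{311}\right) = \left(-133\right) \left(- \frac{1}{311}\right) = \frac{133}{311}$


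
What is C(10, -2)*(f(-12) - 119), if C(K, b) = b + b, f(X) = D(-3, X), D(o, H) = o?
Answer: 488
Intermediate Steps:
f(X) = -3
C(K, b) = 2*b
C(10, -2)*(f(-12) - 119) = (2*(-2))*(-3 - 119) = -4*(-122) = 488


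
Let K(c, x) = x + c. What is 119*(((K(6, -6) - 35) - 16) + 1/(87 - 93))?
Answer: -36533/6 ≈ -6088.8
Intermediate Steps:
K(c, x) = c + x
119*(((K(6, -6) - 35) - 16) + 1/(87 - 93)) = 119*((((6 - 6) - 35) - 16) + 1/(87 - 93)) = 119*(((0 - 35) - 16) + 1/(-6)) = 119*((-35 - 16) - 1/6) = 119*(-51 - 1/6) = 119*(-307/6) = -36533/6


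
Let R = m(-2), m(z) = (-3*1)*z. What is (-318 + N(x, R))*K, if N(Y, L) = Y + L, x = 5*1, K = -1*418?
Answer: 128326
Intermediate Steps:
m(z) = -3*z
R = 6 (R = -3*(-2) = 6)
K = -418
x = 5
N(Y, L) = L + Y
(-318 + N(x, R))*K = (-318 + (6 + 5))*(-418) = (-318 + 11)*(-418) = -307*(-418) = 128326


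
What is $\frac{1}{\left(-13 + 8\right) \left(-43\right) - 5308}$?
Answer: $- \frac{1}{5093} \approx -0.00019635$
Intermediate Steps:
$\frac{1}{\left(-13 + 8\right) \left(-43\right) - 5308} = \frac{1}{\left(-5\right) \left(-43\right) - 5308} = \frac{1}{215 - 5308} = \frac{1}{-5093} = - \frac{1}{5093}$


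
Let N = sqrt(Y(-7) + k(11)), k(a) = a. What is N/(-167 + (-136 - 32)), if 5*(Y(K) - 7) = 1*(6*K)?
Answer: -4*sqrt(15)/1675 ≈ -0.0092489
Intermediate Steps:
Y(K) = 7 + 6*K/5 (Y(K) = 7 + (1*(6*K))/5 = 7 + (6*K)/5 = 7 + 6*K/5)
N = 4*sqrt(15)/5 (N = sqrt((7 + (6/5)*(-7)) + 11) = sqrt((7 - 42/5) + 11) = sqrt(-7/5 + 11) = sqrt(48/5) = 4*sqrt(15)/5 ≈ 3.0984)
N/(-167 + (-136 - 32)) = (4*sqrt(15)/5)/(-167 + (-136 - 32)) = (4*sqrt(15)/5)/(-167 - 168) = (4*sqrt(15)/5)/(-335) = -4*sqrt(15)/1675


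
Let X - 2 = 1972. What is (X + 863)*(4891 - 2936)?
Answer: 5546335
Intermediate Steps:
X = 1974 (X = 2 + 1972 = 1974)
(X + 863)*(4891 - 2936) = (1974 + 863)*(4891 - 2936) = 2837*1955 = 5546335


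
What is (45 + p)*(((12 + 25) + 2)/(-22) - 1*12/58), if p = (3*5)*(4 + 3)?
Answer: -94725/319 ≈ -296.94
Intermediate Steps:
p = 105 (p = 15*7 = 105)
(45 + p)*(((12 + 25) + 2)/(-22) - 1*12/58) = (45 + 105)*(((12 + 25) + 2)/(-22) - 1*12/58) = 150*((37 + 2)*(-1/22) - 12*1/58) = 150*(39*(-1/22) - 6/29) = 150*(-39/22 - 6/29) = 150*(-1263/638) = -94725/319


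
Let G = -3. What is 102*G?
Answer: -306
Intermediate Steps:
102*G = 102*(-3) = -306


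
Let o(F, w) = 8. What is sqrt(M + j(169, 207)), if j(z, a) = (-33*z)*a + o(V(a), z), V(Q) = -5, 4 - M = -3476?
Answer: I*sqrt(1150951) ≈ 1072.8*I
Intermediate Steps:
M = 3480 (M = 4 - 1*(-3476) = 4 + 3476 = 3480)
j(z, a) = 8 - 33*a*z (j(z, a) = (-33*z)*a + 8 = -33*a*z + 8 = 8 - 33*a*z)
sqrt(M + j(169, 207)) = sqrt(3480 + (8 - 33*207*169)) = sqrt(3480 + (8 - 1154439)) = sqrt(3480 - 1154431) = sqrt(-1150951) = I*sqrt(1150951)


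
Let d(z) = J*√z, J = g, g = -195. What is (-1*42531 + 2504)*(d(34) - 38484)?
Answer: 1540399068 + 7805265*√34 ≈ 1.5859e+9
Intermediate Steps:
J = -195
d(z) = -195*√z
(-1*42531 + 2504)*(d(34) - 38484) = (-1*42531 + 2504)*(-195*√34 - 38484) = (-42531 + 2504)*(-38484 - 195*√34) = -40027*(-38484 - 195*√34) = 1540399068 + 7805265*√34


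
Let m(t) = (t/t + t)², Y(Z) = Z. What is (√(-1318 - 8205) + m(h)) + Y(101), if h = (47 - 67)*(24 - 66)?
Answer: 707382 + I*√9523 ≈ 7.0738e+5 + 97.586*I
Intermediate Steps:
h = 840 (h = -20*(-42) = 840)
m(t) = (1 + t)²
(√(-1318 - 8205) + m(h)) + Y(101) = (√(-1318 - 8205) + (1 + 840)²) + 101 = (√(-9523) + 841²) + 101 = (I*√9523 + 707281) + 101 = (707281 + I*√9523) + 101 = 707382 + I*√9523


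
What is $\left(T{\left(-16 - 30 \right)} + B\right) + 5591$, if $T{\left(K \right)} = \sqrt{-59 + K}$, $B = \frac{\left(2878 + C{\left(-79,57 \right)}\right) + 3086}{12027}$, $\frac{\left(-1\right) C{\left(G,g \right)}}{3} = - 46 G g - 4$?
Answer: $\frac{22209173}{4009} + i \sqrt{105} \approx 5539.8 + 10.247 i$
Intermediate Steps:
$C{\left(G,g \right)} = 12 + 138 G g$ ($C{\left(G,g \right)} = - 3 \left(- 46 G g - 4\right) = - 3 \left(-4 - 46 G g\right) = 12 + 138 G g$)
$B = - \frac{205146}{4009}$ ($B = \frac{\left(2878 + \left(12 + 138 \left(-79\right) 57\right)\right) + 3086}{12027} = \left(\left(2878 + \left(12 - 621414\right)\right) + 3086\right) \frac{1}{12027} = \left(\left(2878 - 621402\right) + 3086\right) \frac{1}{12027} = \left(-618524 + 3086\right) \frac{1}{12027} = \left(-615438\right) \frac{1}{12027} = - \frac{205146}{4009} \approx -51.171$)
$\left(T{\left(-16 - 30 \right)} + B\right) + 5591 = \left(\sqrt{-59 - 46} - \frac{205146}{4009}\right) + 5591 = \left(\sqrt{-105} - \frac{205146}{4009}\right) + 5591 = \left(i \sqrt{105} - \frac{205146}{4009}\right) + 5591 = \left(- \frac{205146}{4009} + i \sqrt{105}\right) + 5591 = \frac{22209173}{4009} + i \sqrt{105}$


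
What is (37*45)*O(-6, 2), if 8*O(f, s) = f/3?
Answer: -1665/4 ≈ -416.25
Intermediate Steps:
O(f, s) = f/24 (O(f, s) = (f/3)/8 = f/24)
(37*45)*O(-6, 2) = (37*45)*((1/24)*(-6)) = 1665*(-¼) = -1665/4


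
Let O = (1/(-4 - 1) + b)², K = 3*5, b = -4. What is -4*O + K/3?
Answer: -1639/25 ≈ -65.560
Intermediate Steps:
K = 15
O = 441/25 (O = (1/(-4 - 1) - 4)² = (1/(-5) - 4)² = (-⅕ - 4)² = (-21/5)² = 441/25 ≈ 17.640)
-4*O + K/3 = -4*441/25 + 15/3 = -1764/25 + 15*(⅓) = -1764/25 + 5 = -1639/25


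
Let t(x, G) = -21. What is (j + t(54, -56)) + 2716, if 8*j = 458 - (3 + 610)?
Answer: 21405/8 ≈ 2675.6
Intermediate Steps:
j = -155/8 (j = (458 - (3 + 610))/8 = (458 - 1*613)/8 = (458 - 613)/8 = (1/8)*(-155) = -155/8 ≈ -19.375)
(j + t(54, -56)) + 2716 = (-155/8 - 21) + 2716 = -323/8 + 2716 = 21405/8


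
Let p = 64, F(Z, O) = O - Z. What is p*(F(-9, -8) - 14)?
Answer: -832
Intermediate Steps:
p*(F(-9, -8) - 14) = 64*((-8 - 1*(-9)) - 14) = 64*((-8 + 9) - 14) = 64*(1 - 14) = 64*(-13) = -832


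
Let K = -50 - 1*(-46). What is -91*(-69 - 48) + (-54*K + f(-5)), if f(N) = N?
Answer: 10858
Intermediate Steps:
K = -4 (K = -50 + 46 = -4)
-91*(-69 - 48) + (-54*K + f(-5)) = -91*(-69 - 48) + (-54*(-4) - 5) = -91*(-117) + (216 - 5) = 10647 + 211 = 10858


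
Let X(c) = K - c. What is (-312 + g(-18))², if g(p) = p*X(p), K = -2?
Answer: 360000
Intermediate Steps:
X(c) = -2 - c
g(p) = p*(-2 - p)
(-312 + g(-18))² = (-312 - 1*(-18)*(2 - 18))² = (-312 - 1*(-18)*(-16))² = (-312 - 288)² = (-600)² = 360000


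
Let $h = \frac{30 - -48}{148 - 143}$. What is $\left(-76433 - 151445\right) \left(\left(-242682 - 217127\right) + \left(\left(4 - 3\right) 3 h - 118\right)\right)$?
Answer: $\frac{523982901078}{5} \approx 1.048 \cdot 10^{11}$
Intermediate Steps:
$h = \frac{78}{5}$ ($h = \frac{30 + 48}{5} = 78 \cdot \frac{1}{5} = \frac{78}{5} \approx 15.6$)
$\left(-76433 - 151445\right) \left(\left(-242682 - 217127\right) + \left(\left(4 - 3\right) 3 h - 118\right)\right) = \left(-76433 - 151445\right) \left(\left(-242682 - 217127\right) - \left(118 - \left(4 - 3\right) 3 \cdot \frac{78}{5}\right)\right) = - 227878 \left(-459809 - \left(118 - 1 \cdot 3 \cdot \frac{78}{5}\right)\right) = - 227878 \left(-459809 + \left(3 \cdot \frac{78}{5} - 118\right)\right) = - 227878 \left(-459809 + \left(\frac{234}{5} - 118\right)\right) = - 227878 \left(-459809 - \frac{356}{5}\right) = \left(-227878\right) \left(- \frac{2299401}{5}\right) = \frac{523982901078}{5}$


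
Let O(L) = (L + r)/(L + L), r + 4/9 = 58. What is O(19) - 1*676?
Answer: -230503/342 ≈ -673.99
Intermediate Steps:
r = 518/9 (r = -4/9 + 58 = 518/9 ≈ 57.556)
O(L) = (518/9 + L)/(2*L) (O(L) = (L + 518/9)/(L + L) = (518/9 + L)/((2*L)) = (518/9 + L)*(1/(2*L)) = (518/9 + L)/(2*L))
O(19) - 1*676 = (1/18)*(518 + 9*19)/19 - 1*676 = (1/18)*(1/19)*(518 + 171) - 676 = (1/18)*(1/19)*689 - 676 = 689/342 - 676 = -230503/342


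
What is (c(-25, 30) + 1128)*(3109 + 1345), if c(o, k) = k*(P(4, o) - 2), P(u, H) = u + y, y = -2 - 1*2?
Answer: 4756872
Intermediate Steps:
y = -4 (y = -2 - 2 = -4)
P(u, H) = -4 + u (P(u, H) = u - 4 = -4 + u)
c(o, k) = -2*k (c(o, k) = k*((-4 + 4) - 2) = k*(0 - 2) = k*(-2) = -2*k)
(c(-25, 30) + 1128)*(3109 + 1345) = (-2*30 + 1128)*(3109 + 1345) = (-60 + 1128)*4454 = 1068*4454 = 4756872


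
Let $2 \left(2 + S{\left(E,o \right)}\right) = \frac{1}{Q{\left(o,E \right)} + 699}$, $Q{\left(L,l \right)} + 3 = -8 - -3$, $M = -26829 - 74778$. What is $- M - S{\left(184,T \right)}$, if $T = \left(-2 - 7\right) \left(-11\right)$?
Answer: $\frac{140423637}{1382} \approx 1.0161 \cdot 10^{5}$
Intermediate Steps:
$T = 99$ ($T = \left(-9\right) \left(-11\right) = 99$)
$M = -101607$ ($M = -26829 - 74778 = -101607$)
$Q{\left(L,l \right)} = -8$ ($Q{\left(L,l \right)} = -3 - 5 = -8$)
$S{\left(E,o \right)} = - \frac{2763}{1382}$ ($S{\left(E,o \right)} = -2 + \frac{1}{2 \left(-8 + 699\right)} = -2 + \frac{1}{2 \cdot 691} = -2 + \frac{1}{2} \cdot \frac{1}{691} = -2 + \frac{1}{1382} = - \frac{2763}{1382}$)
$- M - S{\left(184,T \right)} = \left(-1\right) \left(-101607\right) - - \frac{2763}{1382} = 101607 + \frac{2763}{1382} = \frac{140423637}{1382}$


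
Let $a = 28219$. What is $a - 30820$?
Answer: $-2601$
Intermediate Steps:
$a - 30820 = 28219 - 30820 = -2601$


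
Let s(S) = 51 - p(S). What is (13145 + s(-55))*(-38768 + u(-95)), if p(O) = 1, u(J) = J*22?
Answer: -539121310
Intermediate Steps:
u(J) = 22*J
s(S) = 50 (s(S) = 51 - 1*1 = 51 - 1 = 50)
(13145 + s(-55))*(-38768 + u(-95)) = (13145 + 50)*(-38768 + 22*(-95)) = 13195*(-38768 - 2090) = 13195*(-40858) = -539121310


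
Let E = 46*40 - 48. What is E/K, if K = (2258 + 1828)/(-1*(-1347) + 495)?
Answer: 550144/681 ≈ 807.85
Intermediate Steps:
K = 681/307 (K = 4086/(1347 + 495) = 4086/1842 = 4086*(1/1842) = 681/307 ≈ 2.2182)
E = 1792 (E = 1840 - 48 = 1792)
E/K = 1792/(681/307) = 1792*(307/681) = 550144/681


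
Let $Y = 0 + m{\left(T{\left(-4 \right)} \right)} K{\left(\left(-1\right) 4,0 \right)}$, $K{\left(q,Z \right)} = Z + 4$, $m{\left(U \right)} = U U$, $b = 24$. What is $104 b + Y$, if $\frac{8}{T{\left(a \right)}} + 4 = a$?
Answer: $2500$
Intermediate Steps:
$T{\left(a \right)} = \frac{8}{-4 + a}$
$m{\left(U \right)} = U^{2}$
$K{\left(q,Z \right)} = 4 + Z$
$Y = 4$ ($Y = 0 + \left(\frac{8}{-4 - 4}\right)^{2} \left(4 + 0\right) = 0 + \left(\frac{8}{-8}\right)^{2} \cdot 4 = 0 + \left(8 \left(- \frac{1}{8}\right)\right)^{2} \cdot 4 = 0 + \left(-1\right)^{2} \cdot 4 = 0 + 1 \cdot 4 = 0 + 4 = 4$)
$104 b + Y = 104 \cdot 24 + 4 = 2496 + 4 = 2500$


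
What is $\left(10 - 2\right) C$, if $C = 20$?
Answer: $160$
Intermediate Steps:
$\left(10 - 2\right) C = \left(10 - 2\right) 20 = 8 \cdot 20 = 160$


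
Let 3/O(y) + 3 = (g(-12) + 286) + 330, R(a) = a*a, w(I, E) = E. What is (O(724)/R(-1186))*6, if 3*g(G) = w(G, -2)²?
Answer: 27/1296178214 ≈ 2.0830e-8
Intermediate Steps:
R(a) = a²
g(G) = 4/3 (g(G) = (⅓)*(-2)² = (⅓)*4 = 4/3)
O(y) = 9/1843 (O(y) = 3/(-3 + ((4/3 + 286) + 330)) = 3/(-3 + (862/3 + 330)) = 3/(-3 + 1852/3) = 3/(1843/3) = 3*(3/1843) = 9/1843)
(O(724)/R(-1186))*6 = (9/(1843*((-1186)²)))*6 = ((9/1843)/1406596)*6 = ((9/1843)*(1/1406596))*6 = (9/2592356428)*6 = 27/1296178214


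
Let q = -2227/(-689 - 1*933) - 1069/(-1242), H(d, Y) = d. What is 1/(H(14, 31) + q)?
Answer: 503631/8175797 ≈ 0.061600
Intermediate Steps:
q = 1124963/503631 (q = -2227/(-689 - 933) - 1069*(-1/1242) = -2227/(-1622) + 1069/1242 = -2227*(-1/1622) + 1069/1242 = 2227/1622 + 1069/1242 = 1124963/503631 ≈ 2.2337)
1/(H(14, 31) + q) = 1/(14 + 1124963/503631) = 1/(8175797/503631) = 503631/8175797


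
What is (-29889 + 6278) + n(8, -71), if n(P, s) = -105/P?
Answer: -188993/8 ≈ -23624.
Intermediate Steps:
(-29889 + 6278) + n(8, -71) = (-29889 + 6278) - 105/8 = -23611 - 105*⅛ = -23611 - 105/8 = -188993/8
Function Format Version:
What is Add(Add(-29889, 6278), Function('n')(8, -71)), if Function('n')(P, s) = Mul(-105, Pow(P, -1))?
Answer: Rational(-188993, 8) ≈ -23624.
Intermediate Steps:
Add(Add(-29889, 6278), Function('n')(8, -71)) = Add(Add(-29889, 6278), Mul(-105, Pow(8, -1))) = Add(-23611, Mul(-105, Rational(1, 8))) = Add(-23611, Rational(-105, 8)) = Rational(-188993, 8)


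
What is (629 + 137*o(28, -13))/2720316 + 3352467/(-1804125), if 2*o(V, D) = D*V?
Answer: -3054539625899/1635930034500 ≈ -1.8672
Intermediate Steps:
o(V, D) = D*V/2 (o(V, D) = (D*V)/2 = D*V/2)
(629 + 137*o(28, -13))/2720316 + 3352467/(-1804125) = (629 + 137*((½)*(-13)*28))/2720316 + 3352467/(-1804125) = (629 + 137*(-182))*(1/2720316) + 3352467*(-1/1804125) = (629 - 24934)*(1/2720316) - 1117489/601375 = -24305*1/2720316 - 1117489/601375 = -24305/2720316 - 1117489/601375 = -3054539625899/1635930034500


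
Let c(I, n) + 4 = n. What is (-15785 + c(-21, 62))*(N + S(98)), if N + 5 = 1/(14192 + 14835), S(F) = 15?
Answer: -4565092017/29027 ≈ -1.5727e+5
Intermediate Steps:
N = -145134/29027 (N = -5 + 1/(14192 + 14835) = -5 + 1/29027 = -145134/29027 ≈ -5.0000)
c(I, n) = -4 + n
(-15785 + c(-21, 62))*(N + S(98)) = (-15785 + (-4 + 62))*(-145134/29027 + 15) = (-15785 + 58)*(290271/29027) = -15727*290271/29027 = -4565092017/29027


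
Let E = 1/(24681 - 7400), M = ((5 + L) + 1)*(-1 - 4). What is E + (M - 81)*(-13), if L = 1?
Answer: 26059749/17281 ≈ 1508.0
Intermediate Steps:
M = -35 (M = ((5 + 1) + 1)*(-1 - 4) = (6 + 1)*(-5) = 7*(-5) = -35)
E = 1/17281 ≈ 5.7867e-5
E + (M - 81)*(-13) = 1/17281 + (-35 - 81)*(-13) = 1/17281 - 116*(-13) = 1/17281 + 1508 = 26059749/17281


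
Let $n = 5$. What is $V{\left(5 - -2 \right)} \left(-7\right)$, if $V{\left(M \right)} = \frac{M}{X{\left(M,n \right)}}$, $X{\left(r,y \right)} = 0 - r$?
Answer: $7$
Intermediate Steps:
$X{\left(r,y \right)} = - r$
$V{\left(M \right)} = -1$ ($V{\left(M \right)} = \frac{M}{\left(-1\right) M} = M \left(- \frac{1}{M}\right) = -1$)
$V{\left(5 - -2 \right)} \left(-7\right) = \left(-1\right) \left(-7\right) = 7$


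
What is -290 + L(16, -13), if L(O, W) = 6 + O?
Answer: -268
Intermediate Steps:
-290 + L(16, -13) = -290 + (6 + 16) = -290 + 22 = -268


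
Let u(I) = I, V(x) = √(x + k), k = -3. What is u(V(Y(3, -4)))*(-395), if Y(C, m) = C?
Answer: 0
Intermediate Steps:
V(x) = √(-3 + x) (V(x) = √(x - 3) = √(-3 + x))
u(V(Y(3, -4)))*(-395) = √(-3 + 3)*(-395) = √0*(-395) = 0*(-395) = 0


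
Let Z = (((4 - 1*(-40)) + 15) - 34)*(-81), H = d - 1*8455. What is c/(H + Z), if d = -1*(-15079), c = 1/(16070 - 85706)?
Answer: -1/320255964 ≈ -3.1225e-9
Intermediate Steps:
c = -1/69636 (c = 1/(-69636) = -1/69636 ≈ -1.4360e-5)
d = 15079
H = 6624 (H = 15079 - 1*8455 = 15079 - 8455 = 6624)
Z = -2025 (Z = (((4 + 40) + 15) - 34)*(-81) = ((44 + 15) - 34)*(-81) = (59 - 34)*(-81) = 25*(-81) = -2025)
c/(H + Z) = -1/(69636*(6624 - 2025)) = -1/69636/4599 = -1/69636*1/4599 = -1/320255964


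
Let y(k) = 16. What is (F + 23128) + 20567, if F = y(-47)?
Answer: 43711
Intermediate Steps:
F = 16
(F + 23128) + 20567 = (16 + 23128) + 20567 = 23144 + 20567 = 43711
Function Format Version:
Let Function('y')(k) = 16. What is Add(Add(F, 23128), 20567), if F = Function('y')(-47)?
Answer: 43711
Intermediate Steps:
F = 16
Add(Add(F, 23128), 20567) = Add(Add(16, 23128), 20567) = Add(23144, 20567) = 43711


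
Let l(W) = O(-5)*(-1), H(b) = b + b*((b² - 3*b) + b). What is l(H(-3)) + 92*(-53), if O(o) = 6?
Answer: -4882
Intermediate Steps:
H(b) = b + b*(b² - 2*b)
l(W) = -6 (l(W) = 6*(-1) = -6)
l(H(-3)) + 92*(-53) = -6 + 92*(-53) = -6 - 4876 = -4882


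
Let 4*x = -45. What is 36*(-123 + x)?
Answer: -4833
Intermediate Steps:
x = -45/4 (x = (¼)*(-45) = -45/4 ≈ -11.250)
36*(-123 + x) = 36*(-123 - 45/4) = 36*(-537/4) = -4833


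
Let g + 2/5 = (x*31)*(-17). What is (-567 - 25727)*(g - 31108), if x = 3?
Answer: 4297675418/5 ≈ 8.5954e+8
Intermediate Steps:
g = -7907/5 (g = -⅖ + (3*31)*(-17) = -⅖ + 93*(-17) = -⅖ - 1581 = -7907/5 ≈ -1581.4)
(-567 - 25727)*(g - 31108) = (-567 - 25727)*(-7907/5 - 31108) = -26294*(-163447/5) = 4297675418/5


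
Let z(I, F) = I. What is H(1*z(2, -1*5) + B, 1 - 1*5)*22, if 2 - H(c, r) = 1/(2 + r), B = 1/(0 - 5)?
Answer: 55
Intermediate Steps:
B = -1/5 (B = 1/(-5) = -1/5 ≈ -0.20000)
H(c, r) = 2 - 1/(2 + r)
H(1*z(2, -1*5) + B, 1 - 1*5)*22 = ((3 + 2*(1 - 1*5))/(2 + (1 - 1*5)))*22 = ((3 + 2*(1 - 5))/(2 + (1 - 5)))*22 = ((3 + 2*(-4))/(2 - 4))*22 = ((3 - 8)/(-2))*22 = -1/2*(-5)*22 = (5/2)*22 = 55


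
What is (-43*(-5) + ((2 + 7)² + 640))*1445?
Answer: 1352520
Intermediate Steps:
(-43*(-5) + ((2 + 7)² + 640))*1445 = (215 + (9² + 640))*1445 = (215 + (81 + 640))*1445 = (215 + 721)*1445 = 936*1445 = 1352520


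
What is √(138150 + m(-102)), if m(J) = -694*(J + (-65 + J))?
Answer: 34*√281 ≈ 569.94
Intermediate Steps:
m(J) = 45110 - 1388*J (m(J) = -694*(-65 + 2*J) = 45110 - 1388*J)
√(138150 + m(-102)) = √(138150 + (45110 - 1388*(-102))) = √(138150 + (45110 + 141576)) = √(138150 + 186686) = √324836 = 34*√281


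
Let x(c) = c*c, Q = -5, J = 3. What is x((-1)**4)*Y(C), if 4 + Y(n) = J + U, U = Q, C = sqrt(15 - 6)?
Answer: -6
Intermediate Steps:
C = 3 (C = sqrt(9) = 3)
U = -5
x(c) = c**2
Y(n) = -6 (Y(n) = -4 + (3 - 5) = -4 - 2 = -6)
x((-1)**4)*Y(C) = ((-1)**4)**2*(-6) = 1**2*(-6) = 1*(-6) = -6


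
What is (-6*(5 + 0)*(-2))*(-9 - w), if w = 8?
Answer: -1020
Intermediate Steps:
(-6*(5 + 0)*(-2))*(-9 - w) = (-6*(5 + 0)*(-2))*(-9 - 1*8) = (-30*(-2))*(-9 - 8) = -6*(-10)*(-17) = 60*(-17) = -1020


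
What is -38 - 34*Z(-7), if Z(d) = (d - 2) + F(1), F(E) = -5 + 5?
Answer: 268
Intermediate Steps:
F(E) = 0
Z(d) = -2 + d (Z(d) = (d - 2) + 0 = (-2 + d) + 0 = -2 + d)
-38 - 34*Z(-7) = -38 - 34*(-2 - 7) = -38 - 34*(-9) = -38 + 306 = 268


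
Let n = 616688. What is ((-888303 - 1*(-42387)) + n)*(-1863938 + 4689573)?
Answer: -647714659780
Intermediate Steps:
((-888303 - 1*(-42387)) + n)*(-1863938 + 4689573) = ((-888303 - 1*(-42387)) + 616688)*(-1863938 + 4689573) = ((-888303 + 42387) + 616688)*2825635 = (-845916 + 616688)*2825635 = -229228*2825635 = -647714659780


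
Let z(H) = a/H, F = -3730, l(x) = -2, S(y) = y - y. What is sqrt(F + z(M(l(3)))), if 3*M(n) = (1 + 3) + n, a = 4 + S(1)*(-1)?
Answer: 14*I*sqrt(19) ≈ 61.025*I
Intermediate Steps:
S(y) = 0
a = 4 (a = 4 + 0*(-1) = 4 + 0 = 4)
M(n) = 4/3 + n/3 (M(n) = ((1 + 3) + n)/3 = (4 + n)/3 = 4/3 + n/3)
z(H) = 4/H
sqrt(F + z(M(l(3)))) = sqrt(-3730 + 4/(4/3 + (1/3)*(-2))) = sqrt(-3730 + 4/(4/3 - 2/3)) = sqrt(-3730 + 4/(2/3)) = sqrt(-3730 + 4*(3/2)) = sqrt(-3730 + 6) = sqrt(-3724) = 14*I*sqrt(19)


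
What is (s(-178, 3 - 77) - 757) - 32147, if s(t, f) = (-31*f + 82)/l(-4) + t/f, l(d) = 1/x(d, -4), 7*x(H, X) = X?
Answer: -8873161/259 ≈ -34259.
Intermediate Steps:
x(H, X) = X/7
l(d) = -7/4 (l(d) = 1/((⅐)*(-4)) = 1/(-4/7) = -7/4)
s(t, f) = -328/7 + 124*f/7 + t/f (s(t, f) = (-31*f + 82)/(-7/4) + t/f = (82 - 31*f)*(-4/7) + t/f = (-328/7 + 124*f/7) + t/f = -328/7 + 124*f/7 + t/f)
(s(-178, 3 - 77) - 757) - 32147 = ((-328/7 + 124*(3 - 77)/7 - 178/(3 - 77)) - 757) - 32147 = ((-328/7 + (124/7)*(-74) - 178/(-74)) - 757) - 32147 = ((-328/7 - 9176/7 - 178*(-1/74)) - 757) - 32147 = ((-328/7 - 9176/7 + 89/37) - 757) - 32147 = (-351025/259 - 757) - 32147 = -547088/259 - 32147 = -8873161/259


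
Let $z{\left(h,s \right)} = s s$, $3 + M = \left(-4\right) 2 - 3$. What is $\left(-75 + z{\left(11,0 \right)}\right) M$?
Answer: $1050$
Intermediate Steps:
$M = -14$ ($M = -3 - 11 = -14$)
$z{\left(h,s \right)} = s^{2}$
$\left(-75 + z{\left(11,0 \right)}\right) M = \left(-75 + 0^{2}\right) \left(-14\right) = \left(-75 + 0\right) \left(-14\right) = \left(-75\right) \left(-14\right) = 1050$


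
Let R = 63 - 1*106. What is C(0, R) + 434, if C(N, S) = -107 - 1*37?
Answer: 290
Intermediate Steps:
R = -43 (R = 63 - 106 = -43)
C(N, S) = -144 (C(N, S) = -107 - 37 = -144)
C(0, R) + 434 = -144 + 434 = 290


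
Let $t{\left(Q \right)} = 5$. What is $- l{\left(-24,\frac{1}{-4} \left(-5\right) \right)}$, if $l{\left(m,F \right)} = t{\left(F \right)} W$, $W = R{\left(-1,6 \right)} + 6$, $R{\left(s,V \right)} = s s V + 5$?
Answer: $-85$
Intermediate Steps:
$R{\left(s,V \right)} = 5 + V s^{2}$ ($R{\left(s,V \right)} = s^{2} V + 5 = V s^{2} + 5 = 5 + V s^{2}$)
$W = 17$ ($W = \left(5 + 6 \left(-1\right)^{2}\right) + 6 = \left(5 + 6 \cdot 1\right) + 6 = \left(5 + 6\right) + 6 = 11 + 6 = 17$)
$l{\left(m,F \right)} = 85$ ($l{\left(m,F \right)} = 5 \cdot 17 = 85$)
$- l{\left(-24,\frac{1}{-4} \left(-5\right) \right)} = \left(-1\right) 85 = -85$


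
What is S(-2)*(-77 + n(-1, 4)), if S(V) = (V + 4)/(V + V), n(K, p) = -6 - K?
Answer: 41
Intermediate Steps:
S(V) = (4 + V)/(2*V) (S(V) = (4 + V)/((2*V)) = (4 + V)*(1/(2*V)) = (4 + V)/(2*V))
S(-2)*(-77 + n(-1, 4)) = ((½)*(4 - 2)/(-2))*(-77 + (-6 - 1*(-1))) = ((½)*(-½)*2)*(-77 + (-6 + 1)) = -(-77 - 5)/2 = -½*(-82) = 41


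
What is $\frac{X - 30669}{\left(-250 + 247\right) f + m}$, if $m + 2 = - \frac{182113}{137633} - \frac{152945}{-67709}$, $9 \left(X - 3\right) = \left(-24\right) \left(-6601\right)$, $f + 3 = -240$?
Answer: $- \frac{365211327714430}{20350882060461} \approx -17.946$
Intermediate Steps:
$f = -243$ ($f = -3 - 240 = -243$)
$X = \frac{52817}{3}$ ($X = 3 + \frac{\left(-24\right) \left(-6601\right)}{9} = 3 + \frac{1}{9} \cdot 158424 = 3 + \frac{52808}{3} = \frac{52817}{3} \approx 17606.0$)
$m = - \frac{9918395526}{9318992797}$ ($m = -2 - \left(- \frac{152945}{67709} + \frac{182113}{137633}\right) = -2 - - \frac{8719590068}{9318992797} = -2 + \left(- \frac{182113}{137633} + \frac{152945}{67709}\right) = -2 + \frac{8719590068}{9318992797} = - \frac{9918395526}{9318992797} \approx -1.0643$)
$\frac{X - 30669}{\left(-250 + 247\right) f + m} = \frac{\frac{52817}{3} - 30669}{\left(-250 + 247\right) \left(-243\right) - \frac{9918395526}{9318992797}} = - \frac{39190}{3 \left(\left(-3\right) \left(-243\right) - \frac{9918395526}{9318992797}\right)} = - \frac{39190}{3 \left(729 - \frac{9918395526}{9318992797}\right)} = - \frac{39190}{3 \cdot \frac{6783627353487}{9318992797}} = \left(- \frac{39190}{3}\right) \frac{9318992797}{6783627353487} = - \frac{365211327714430}{20350882060461}$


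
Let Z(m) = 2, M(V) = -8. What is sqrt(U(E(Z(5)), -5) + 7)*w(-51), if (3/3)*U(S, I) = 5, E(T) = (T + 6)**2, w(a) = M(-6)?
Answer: -16*sqrt(3) ≈ -27.713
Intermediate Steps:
w(a) = -8
E(T) = (6 + T)**2
U(S, I) = 5
sqrt(U(E(Z(5)), -5) + 7)*w(-51) = sqrt(5 + 7)*(-8) = sqrt(12)*(-8) = (2*sqrt(3))*(-8) = -16*sqrt(3)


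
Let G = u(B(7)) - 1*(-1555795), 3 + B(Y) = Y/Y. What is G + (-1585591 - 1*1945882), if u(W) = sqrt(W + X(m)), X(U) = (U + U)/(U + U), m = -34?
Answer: -1975678 + I ≈ -1.9757e+6 + 1.0*I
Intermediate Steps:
X(U) = 1 (X(U) = (2*U)/((2*U)) = (2*U)*(1/(2*U)) = 1)
B(Y) = -2 (B(Y) = -3 + Y/Y = -3 + 1 = -2)
u(W) = sqrt(1 + W) (u(W) = sqrt(W + 1) = sqrt(1 + W))
G = 1555795 + I (G = sqrt(1 - 2) - 1*(-1555795) = sqrt(-1) + 1555795 = I + 1555795 = 1555795 + I ≈ 1.5558e+6 + 1.0*I)
G + (-1585591 - 1*1945882) = (1555795 + I) + (-1585591 - 1*1945882) = (1555795 + I) + (-1585591 - 1945882) = (1555795 + I) - 3531473 = -1975678 + I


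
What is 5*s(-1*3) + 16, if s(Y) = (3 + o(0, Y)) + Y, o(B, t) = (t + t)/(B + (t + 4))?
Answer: -14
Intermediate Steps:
o(B, t) = 2*t/(4 + B + t) (o(B, t) = (2*t)/(B + (4 + t)) = (2*t)/(4 + B + t) = 2*t/(4 + B + t))
s(Y) = 3 + Y + 2*Y/(4 + Y) (s(Y) = (3 + 2*Y/(4 + 0 + Y)) + Y = (3 + 2*Y/(4 + Y)) + Y = 3 + Y + 2*Y/(4 + Y))
5*s(-1*3) + 16 = 5*((12 + (-1*3)² + 9*(-1*3))/(4 - 1*3)) + 16 = 5*((12 + (-3)² + 9*(-3))/(4 - 3)) + 16 = 5*((12 + 9 - 27)/1) + 16 = 5*(1*(-6)) + 16 = 5*(-6) + 16 = -30 + 16 = -14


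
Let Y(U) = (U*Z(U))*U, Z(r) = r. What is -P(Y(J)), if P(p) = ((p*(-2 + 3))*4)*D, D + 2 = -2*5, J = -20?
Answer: -384000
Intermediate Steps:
D = -12 (D = -2 - 2*5 = -2 - 10 = -12)
Y(U) = U³ (Y(U) = (U*U)*U = U²*U = U³)
P(p) = -48*p (P(p) = ((p*(-2 + 3))*4)*(-12) = ((p*1)*4)*(-12) = (p*4)*(-12) = (4*p)*(-12) = -48*p)
-P(Y(J)) = -(-48)*(-20)³ = -(-48)*(-8000) = -1*384000 = -384000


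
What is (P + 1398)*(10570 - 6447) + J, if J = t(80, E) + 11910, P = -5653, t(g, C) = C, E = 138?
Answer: -17531317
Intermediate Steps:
J = 12048 (J = 138 + 11910 = 12048)
(P + 1398)*(10570 - 6447) + J = (-5653 + 1398)*(10570 - 6447) + 12048 = -4255*4123 + 12048 = -17543365 + 12048 = -17531317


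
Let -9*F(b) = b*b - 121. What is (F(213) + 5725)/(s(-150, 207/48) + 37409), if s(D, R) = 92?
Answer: 6277/337509 ≈ 0.018598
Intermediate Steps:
F(b) = 121/9 - b**2/9 (F(b) = -(b*b - 121)/9 = -(b**2 - 121)/9 = -(-121 + b**2)/9 = 121/9 - b**2/9)
(F(213) + 5725)/(s(-150, 207/48) + 37409) = ((121/9 - 1/9*213**2) + 5725)/(92 + 37409) = ((121/9 - 1/9*45369) + 5725)/37501 = ((121/9 - 5041) + 5725)*(1/37501) = (-45248/9 + 5725)*(1/37501) = (6277/9)*(1/37501) = 6277/337509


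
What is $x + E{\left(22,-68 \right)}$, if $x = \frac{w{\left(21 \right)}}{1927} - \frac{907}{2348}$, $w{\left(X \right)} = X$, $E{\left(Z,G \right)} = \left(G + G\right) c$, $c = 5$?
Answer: $- \frac{3078423761}{4524596} \approx -680.38$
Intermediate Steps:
$E{\left(Z,G \right)} = 10 G$ ($E{\left(Z,G \right)} = \left(G + G\right) 5 = 2 G 5 = 10 G$)
$x = - \frac{1698481}{4524596}$ ($x = \frac{21}{1927} - \frac{907}{2348} = - \frac{1698481}{4524596} \approx -0.37539$)
$x + E{\left(22,-68 \right)} = - \frac{1698481}{4524596} + 10 \left(-68\right) = - \frac{1698481}{4524596} - 680 = - \frac{3078423761}{4524596}$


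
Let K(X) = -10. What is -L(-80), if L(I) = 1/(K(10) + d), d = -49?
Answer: 1/59 ≈ 0.016949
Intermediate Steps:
L(I) = -1/59 (L(I) = 1/(-10 - 49) = 1/(-59) = -1/59)
-L(-80) = -1*(-1/59) = 1/59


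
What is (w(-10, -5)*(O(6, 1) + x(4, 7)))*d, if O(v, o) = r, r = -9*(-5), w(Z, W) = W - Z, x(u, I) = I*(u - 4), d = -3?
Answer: -675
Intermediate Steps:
x(u, I) = I*(-4 + u)
r = 45 (r = -3*(-15) = 45)
O(v, o) = 45
(w(-10, -5)*(O(6, 1) + x(4, 7)))*d = ((-5 - 1*(-10))*(45 + 7*(-4 + 4)))*(-3) = ((-5 + 10)*(45 + 7*0))*(-3) = (5*(45 + 0))*(-3) = (5*45)*(-3) = 225*(-3) = -675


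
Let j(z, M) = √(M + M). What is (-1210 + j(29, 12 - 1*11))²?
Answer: (1210 - √2)² ≈ 1.4607e+6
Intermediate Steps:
j(z, M) = √2*√M (j(z, M) = √(2*M) = √2*√M)
(-1210 + j(29, 12 - 1*11))² = (-1210 + √2*√(12 - 1*11))² = (-1210 + √2*√(12 - 11))² = (-1210 + √2*√1)² = (-1210 + √2*1)² = (-1210 + √2)²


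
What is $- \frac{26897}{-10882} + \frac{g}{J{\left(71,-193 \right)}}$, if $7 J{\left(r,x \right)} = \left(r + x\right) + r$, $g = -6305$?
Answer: $\frac{481648817}{554982} \approx 867.86$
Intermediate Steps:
$J{\left(r,x \right)} = \frac{x}{7} + \frac{2 r}{7}$ ($J{\left(r,x \right)} = \frac{\left(r + x\right) + r}{7} = \frac{x + 2 r}{7} = \frac{x}{7} + \frac{2 r}{7}$)
$- \frac{26897}{-10882} + \frac{g}{J{\left(71,-193 \right)}} = - \frac{26897}{-10882} - \frac{6305}{\frac{1}{7} \left(-193\right) + \frac{2}{7} \cdot 71} = \left(-26897\right) \left(- \frac{1}{10882}\right) - \frac{6305}{- \frac{193}{7} + \frac{142}{7}} = \frac{26897}{10882} - \frac{6305}{- \frac{51}{7}} = \frac{26897}{10882} - - \frac{44135}{51} = \frac{26897}{10882} + \frac{44135}{51} = \frac{481648817}{554982}$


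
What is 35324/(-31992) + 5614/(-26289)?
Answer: -92352977/70086474 ≈ -1.3177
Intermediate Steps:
35324/(-31992) + 5614/(-26289) = 35324*(-1/31992) + 5614*(-1/26289) = -8831/7998 - 5614/26289 = -92352977/70086474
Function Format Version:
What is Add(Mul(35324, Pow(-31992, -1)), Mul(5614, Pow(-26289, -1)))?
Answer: Rational(-92352977, 70086474) ≈ -1.3177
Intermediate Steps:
Add(Mul(35324, Pow(-31992, -1)), Mul(5614, Pow(-26289, -1))) = Add(Mul(35324, Rational(-1, 31992)), Mul(5614, Rational(-1, 26289))) = Add(Rational(-8831, 7998), Rational(-5614, 26289)) = Rational(-92352977, 70086474)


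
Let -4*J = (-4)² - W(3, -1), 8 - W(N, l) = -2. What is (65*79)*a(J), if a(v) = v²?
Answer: 46215/4 ≈ 11554.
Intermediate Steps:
W(N, l) = 10 (W(N, l) = 8 - 1*(-2) = 8 + 2 = 10)
J = -3/2 (J = -((-4)² - 1*10)/4 = -(16 - 10)/4 = -¼*6 = -3/2 ≈ -1.5000)
(65*79)*a(J) = (65*79)*(-3/2)² = 5135*(9/4) = 46215/4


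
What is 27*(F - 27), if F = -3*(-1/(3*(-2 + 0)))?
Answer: -1485/2 ≈ -742.50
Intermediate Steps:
F = -1/2 (F = -3/((-3*(-2))) = -3/6 = -3*1/6 = -1/2 ≈ -0.50000)
27*(F - 27) = 27*(-1/2 - 27) = 27*(-55/2) = -1485/2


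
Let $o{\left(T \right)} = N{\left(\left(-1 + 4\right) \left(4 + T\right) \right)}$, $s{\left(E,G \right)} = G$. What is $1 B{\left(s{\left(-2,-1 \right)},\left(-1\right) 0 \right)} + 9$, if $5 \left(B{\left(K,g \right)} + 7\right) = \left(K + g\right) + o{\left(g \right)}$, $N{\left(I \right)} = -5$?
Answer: $\frac{4}{5} \approx 0.8$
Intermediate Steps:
$o{\left(T \right)} = -5$
$B{\left(K,g \right)} = -8 + \frac{K}{5} + \frac{g}{5}$ ($B{\left(K,g \right)} = -7 + \frac{\left(K + g\right) - 5}{5} = -7 + \frac{-5 + K + g}{5} = -7 + \left(-1 + \frac{K}{5} + \frac{g}{5}\right) = -8 + \frac{K}{5} + \frac{g}{5}$)
$1 B{\left(s{\left(-2,-1 \right)},\left(-1\right) 0 \right)} + 9 = 1 \left(-8 + \frac{1}{5} \left(-1\right) + \frac{\left(-1\right) 0}{5}\right) + 9 = 1 \left(-8 - \frac{1}{5} + \frac{1}{5} \cdot 0\right) + 9 = 1 \left(-8 - \frac{1}{5} + 0\right) + 9 = 1 \left(- \frac{41}{5}\right) + 9 = - \frac{41}{5} + 9 = \frac{4}{5}$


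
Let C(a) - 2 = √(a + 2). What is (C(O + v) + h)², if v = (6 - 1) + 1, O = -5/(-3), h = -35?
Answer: (99 - √87)²/9 ≈ 893.46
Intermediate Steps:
O = 5/3 (O = -5*(-⅓) = 5/3 ≈ 1.6667)
v = 6 (v = 5 + 1 = 6)
C(a) = 2 + √(2 + a) (C(a) = 2 + √(a + 2) = 2 + √(2 + a))
(C(O + v) + h)² = ((2 + √(2 + (5/3 + 6))) - 35)² = ((2 + √(2 + 23/3)) - 35)² = ((2 + √(29/3)) - 35)² = ((2 + √87/3) - 35)² = (-33 + √87/3)²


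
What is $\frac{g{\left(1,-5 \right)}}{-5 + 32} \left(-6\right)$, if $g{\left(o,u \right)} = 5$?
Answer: $- \frac{10}{9} \approx -1.1111$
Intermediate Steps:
$\frac{g{\left(1,-5 \right)}}{-5 + 32} \left(-6\right) = \frac{5}{-5 + 32} \left(-6\right) = \frac{5}{27} \left(-6\right) = - \frac{10}{9}$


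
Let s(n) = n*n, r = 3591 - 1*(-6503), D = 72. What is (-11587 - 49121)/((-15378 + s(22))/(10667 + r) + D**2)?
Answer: -630179394/53805065 ≈ -11.712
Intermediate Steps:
r = 10094 (r = 3591 + 6503 = 10094)
s(n) = n**2
(-11587 - 49121)/((-15378 + s(22))/(10667 + r) + D**2) = (-11587 - 49121)/((-15378 + 22**2)/(10667 + 10094) + 72**2) = -60708/((-15378 + 484)/20761 + 5184) = -60708/(-14894*1/20761 + 5184) = -60708/(-14894/20761 + 5184) = -60708/107610130/20761 = -60708*20761/107610130 = -630179394/53805065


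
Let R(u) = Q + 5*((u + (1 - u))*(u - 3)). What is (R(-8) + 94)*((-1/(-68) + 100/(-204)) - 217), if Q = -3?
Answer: -133095/17 ≈ -7829.1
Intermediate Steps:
R(u) = -18 + 5*u (R(u) = -3 + 5*((u + (1 - u))*(u - 3)) = -3 + 5*(1*(-3 + u)) = -3 + 5*(-3 + u) = -3 + (-15 + 5*u) = -18 + 5*u)
(R(-8) + 94)*((-1/(-68) + 100/(-204)) - 217) = ((-18 + 5*(-8)) + 94)*((-1/(-68) + 100/(-204)) - 217) = ((-18 - 40) + 94)*((-1*(-1/68) + 100*(-1/204)) - 217) = (-58 + 94)*((1/68 - 25/51) - 217) = 36*(-97/204 - 217) = 36*(-44365/204) = -133095/17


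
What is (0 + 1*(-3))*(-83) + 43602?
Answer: 43851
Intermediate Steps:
(0 + 1*(-3))*(-83) + 43602 = (0 - 3)*(-83) + 43602 = -3*(-83) + 43602 = 249 + 43602 = 43851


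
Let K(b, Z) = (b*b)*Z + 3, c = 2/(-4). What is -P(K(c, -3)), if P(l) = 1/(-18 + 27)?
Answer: -⅑ ≈ -0.11111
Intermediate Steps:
c = -½ (c = 2*(-¼) = -½ ≈ -0.50000)
K(b, Z) = 3 + Z*b² (K(b, Z) = b²*Z + 3 = Z*b² + 3 = 3 + Z*b²)
P(l) = ⅑ (P(l) = 1/9 = ⅑)
-P(K(c, -3)) = -1*⅑ = -⅑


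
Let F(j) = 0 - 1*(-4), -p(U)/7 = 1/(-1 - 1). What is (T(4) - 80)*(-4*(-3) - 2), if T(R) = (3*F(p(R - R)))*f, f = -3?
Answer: -1160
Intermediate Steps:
p(U) = 7/2 (p(U) = -7/(-1 - 1) = -7/(-2) = -7*(-½) = 7/2)
F(j) = 4 (F(j) = 0 + 4 = 4)
T(R) = -36 (T(R) = (3*4)*(-3) = 12*(-3) = -36)
(T(4) - 80)*(-4*(-3) - 2) = (-36 - 80)*(-4*(-3) - 2) = -116*(12 - 2) = -116*10 = -1160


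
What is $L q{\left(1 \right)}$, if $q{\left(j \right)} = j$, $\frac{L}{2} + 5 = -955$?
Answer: $-1920$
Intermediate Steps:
$L = -1920$ ($L = -10 + 2 \left(-955\right) = -10 - 1910 = -1920$)
$L q{\left(1 \right)} = \left(-1920\right) 1 = -1920$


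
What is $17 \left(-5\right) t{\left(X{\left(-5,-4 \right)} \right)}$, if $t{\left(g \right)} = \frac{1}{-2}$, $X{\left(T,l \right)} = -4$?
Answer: $\frac{85}{2} \approx 42.5$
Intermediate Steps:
$t{\left(g \right)} = - \frac{1}{2}$
$17 \left(-5\right) t{\left(X{\left(-5,-4 \right)} \right)} = 17 \left(-5\right) \left(- \frac{1}{2}\right) = \left(-85\right) \left(- \frac{1}{2}\right) = \frac{85}{2}$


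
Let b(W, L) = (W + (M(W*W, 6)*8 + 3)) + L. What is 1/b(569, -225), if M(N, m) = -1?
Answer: 1/339 ≈ 0.0029499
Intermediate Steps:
b(W, L) = -5 + L + W (b(W, L) = (W + (-1*8 + 3)) + L = (W + (-8 + 3)) + L = (W - 5) + L = (-5 + W) + L = -5 + L + W)
1/b(569, -225) = 1/(-5 - 225 + 569) = 1/339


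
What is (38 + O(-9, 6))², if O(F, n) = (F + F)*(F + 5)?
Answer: 12100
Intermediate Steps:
O(F, n) = 2*F*(5 + F) (O(F, n) = (2*F)*(5 + F) = 2*F*(5 + F))
(38 + O(-9, 6))² = (38 + 2*(-9)*(5 - 9))² = (38 + 2*(-9)*(-4))² = (38 + 72)² = 110² = 12100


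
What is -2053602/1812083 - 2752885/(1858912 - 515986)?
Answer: -595868586839/187191798066 ≈ -3.1832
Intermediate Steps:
-2053602/1812083 - 2752885/(1858912 - 515986) = -2053602*1/1812083 - 2752885/1342926 = -2053602/1812083 - 2752885*1/1342926 = -2053602/1812083 - 2752885/1342926 = -595868586839/187191798066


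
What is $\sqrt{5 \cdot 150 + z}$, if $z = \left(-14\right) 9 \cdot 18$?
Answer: $i \sqrt{1518} \approx 38.962 i$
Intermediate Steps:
$z = -2268$ ($z = \left(-126\right) 18 = -2268$)
$\sqrt{5 \cdot 150 + z} = \sqrt{5 \cdot 150 - 2268} = \sqrt{750 - 2268} = \sqrt{-1518} = i \sqrt{1518}$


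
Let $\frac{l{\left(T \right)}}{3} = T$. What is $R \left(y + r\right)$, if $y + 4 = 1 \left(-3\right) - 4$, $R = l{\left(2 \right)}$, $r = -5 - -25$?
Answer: $54$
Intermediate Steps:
$r = 20$ ($r = -5 + 25 = 20$)
$l{\left(T \right)} = 3 T$
$R = 6$ ($R = 3 \cdot 2 = 6$)
$y = -11$ ($y = -4 + \left(1 \left(-3\right) - 4\right) = -4 - 7 = -11$)
$R \left(y + r\right) = 6 \left(-11 + 20\right) = 6 \cdot 9 = 54$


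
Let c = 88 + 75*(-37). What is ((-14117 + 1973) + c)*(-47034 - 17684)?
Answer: 959832658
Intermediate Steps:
c = -2687 (c = 88 - 2775 = -2687)
((-14117 + 1973) + c)*(-47034 - 17684) = ((-14117 + 1973) - 2687)*(-47034 - 17684) = (-12144 - 2687)*(-64718) = -14831*(-64718) = 959832658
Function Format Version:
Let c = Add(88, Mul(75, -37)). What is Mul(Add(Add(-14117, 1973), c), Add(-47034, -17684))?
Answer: 959832658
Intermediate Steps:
c = -2687 (c = Add(88, -2775) = -2687)
Mul(Add(Add(-14117, 1973), c), Add(-47034, -17684)) = Mul(Add(Add(-14117, 1973), -2687), Add(-47034, -17684)) = Mul(Add(-12144, -2687), -64718) = Mul(-14831, -64718) = 959832658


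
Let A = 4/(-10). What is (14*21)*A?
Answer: -588/5 ≈ -117.60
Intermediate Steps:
A = -⅖ (A = 4*(-⅒) = -⅖ ≈ -0.40000)
(14*21)*A = (14*21)*(-⅖) = 294*(-⅖) = -588/5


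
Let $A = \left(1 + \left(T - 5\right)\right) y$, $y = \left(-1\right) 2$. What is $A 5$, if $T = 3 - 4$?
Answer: $50$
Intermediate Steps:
$y = -2$
$T = -1$ ($T = 3 - 4 = -1$)
$A = 10$ ($A = \left(1 - 6\right) \left(-2\right) = \left(-5\right) \left(-2\right) = 10$)
$A 5 = 10 \cdot 5 = 50$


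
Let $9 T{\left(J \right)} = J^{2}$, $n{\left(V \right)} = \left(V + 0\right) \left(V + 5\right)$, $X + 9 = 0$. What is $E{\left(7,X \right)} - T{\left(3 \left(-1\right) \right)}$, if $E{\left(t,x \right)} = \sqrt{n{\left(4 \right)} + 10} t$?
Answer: $-1 + 7 \sqrt{46} \approx 46.476$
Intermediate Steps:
$X = -9$ ($X = -9 + 0 = -9$)
$n{\left(V \right)} = V \left(5 + V\right)$
$E{\left(t,x \right)} = t \sqrt{46}$ ($E{\left(t,x \right)} = \sqrt{4 \left(5 + 4\right) + 10} t = \sqrt{4 \cdot 9 + 10} t = \sqrt{36 + 10} t = \sqrt{46} t = t \sqrt{46}$)
$T{\left(J \right)} = \frac{J^{2}}{9}$
$E{\left(7,X \right)} - T{\left(3 \left(-1\right) \right)} = 7 \sqrt{46} - \frac{\left(3 \left(-1\right)\right)^{2}}{9} = 7 \sqrt{46} - \frac{\left(-3\right)^{2}}{9} = 7 \sqrt{46} - \frac{1}{9} \cdot 9 = 7 \sqrt{46} - 1 = -1 + 7 \sqrt{46}$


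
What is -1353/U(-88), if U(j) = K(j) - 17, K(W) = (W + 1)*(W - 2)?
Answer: -1353/7813 ≈ -0.17317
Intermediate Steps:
K(W) = (1 + W)*(-2 + W)
U(j) = -19 + j**2 - j (U(j) = (-2 + j**2 - j) - 17 = -19 + j**2 - j)
-1353/U(-88) = -1353/(-19 + (-88)**2 - 1*(-88)) = -1353/(-19 + 7744 + 88) = -1353/7813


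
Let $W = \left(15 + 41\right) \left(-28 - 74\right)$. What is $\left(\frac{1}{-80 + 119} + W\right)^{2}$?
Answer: $\frac{49625136289}{1521} \approx 3.2627 \cdot 10^{7}$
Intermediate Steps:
$W = -5712$ ($W = 56 \left(-102\right) = -5712$)
$\left(\frac{1}{-80 + 119} + W\right)^{2} = \left(\frac{1}{-80 + 119} - 5712\right)^{2} = \left(\frac{1}{39} - 5712\right)^{2} = \left(- \frac{222767}{39}\right)^{2} = \frac{49625136289}{1521}$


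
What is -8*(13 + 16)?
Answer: -232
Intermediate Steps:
-8*(13 + 16) = -8*29 = -232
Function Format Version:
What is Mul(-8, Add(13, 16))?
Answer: -232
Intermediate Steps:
Mul(-8, Add(13, 16)) = Mul(-8, 29) = -232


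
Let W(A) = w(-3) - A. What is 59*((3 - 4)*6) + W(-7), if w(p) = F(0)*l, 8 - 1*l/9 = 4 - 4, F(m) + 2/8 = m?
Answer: -365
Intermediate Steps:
F(m) = -1/4 + m
l = 72 (l = 72 - 9*(4 - 4) = 72 - 9*0 = 72 + 0 = 72)
w(p) = -18 (w(p) = (-1/4 + 0)*72 = -1/4*72 = -18)
W(A) = -18 - A
59*((3 - 4)*6) + W(-7) = 59*((3 - 4)*6) + (-18 - 1*(-7)) = 59*(-1*6) + (-18 + 7) = 59*(-6) - 11 = -354 - 11 = -365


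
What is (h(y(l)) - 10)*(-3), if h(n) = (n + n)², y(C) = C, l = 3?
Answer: -78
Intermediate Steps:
h(n) = 4*n² (h(n) = (2*n)² = 4*n²)
(h(y(l)) - 10)*(-3) = (4*3² - 10)*(-3) = (4*9 - 10)*(-3) = (36 - 10)*(-3) = 26*(-3) = -78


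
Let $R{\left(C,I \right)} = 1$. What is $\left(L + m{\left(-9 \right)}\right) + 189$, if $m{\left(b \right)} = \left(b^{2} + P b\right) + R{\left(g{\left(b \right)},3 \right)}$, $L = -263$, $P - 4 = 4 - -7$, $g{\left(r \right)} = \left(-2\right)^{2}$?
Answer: $-127$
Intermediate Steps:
$g{\left(r \right)} = 4$
$P = 15$ ($P = 4 + \left(4 - -7\right) = 4 + \left(4 + 7\right) = 4 + 11 = 15$)
$m{\left(b \right)} = 1 + b^{2} + 15 b$ ($m{\left(b \right)} = \left(b^{2} + 15 b\right) + 1 = 1 + b^{2} + 15 b$)
$\left(L + m{\left(-9 \right)}\right) + 189 = \left(-263 + \left(1 + \left(-9\right)^{2} + 15 \left(-9\right)\right)\right) + 189 = \left(-263 + \left(1 + 81 - 135\right)\right) + 189 = \left(-263 - 53\right) + 189 = -316 + 189 = -127$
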